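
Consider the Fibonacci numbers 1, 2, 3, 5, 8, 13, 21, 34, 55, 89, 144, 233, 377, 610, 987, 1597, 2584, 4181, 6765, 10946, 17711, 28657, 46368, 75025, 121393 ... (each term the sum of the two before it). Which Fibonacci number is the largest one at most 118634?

75025

75025 ≤ 118634 < 121393, so the largest Fibonacci number not exceeding 118634 is 75025.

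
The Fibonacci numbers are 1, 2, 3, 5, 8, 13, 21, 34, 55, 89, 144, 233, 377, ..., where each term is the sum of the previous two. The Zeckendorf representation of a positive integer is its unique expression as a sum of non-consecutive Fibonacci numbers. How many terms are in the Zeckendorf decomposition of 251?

Greedily peel off the largest Fibonacci term at each step:
largest Fibonacci ≤ 251 is 233; 251 − 233 = 18
largest Fibonacci ≤ 18 is 13; 18 − 13 = 5
largest Fibonacci ≤ 5 is 5; 5 − 5 = 0
251 = 233 + 13 + 5, which has 3 terms.

3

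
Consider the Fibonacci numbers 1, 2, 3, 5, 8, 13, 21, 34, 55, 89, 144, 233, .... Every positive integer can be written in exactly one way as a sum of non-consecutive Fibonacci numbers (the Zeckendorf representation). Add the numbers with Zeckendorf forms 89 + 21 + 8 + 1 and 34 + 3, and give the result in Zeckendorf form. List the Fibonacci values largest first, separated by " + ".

144 + 8 + 3 + 1

The two numbers are 119 and 37, so their sum is 156.
Greedy algorithm:
largest Fibonacci ≤ 156 is 144; 156 − 144 = 12
largest Fibonacci ≤ 12 is 8; 12 − 8 = 4
largest Fibonacci ≤ 4 is 3; 4 − 3 = 1
largest Fibonacci ≤ 1 is 1; 1 − 1 = 0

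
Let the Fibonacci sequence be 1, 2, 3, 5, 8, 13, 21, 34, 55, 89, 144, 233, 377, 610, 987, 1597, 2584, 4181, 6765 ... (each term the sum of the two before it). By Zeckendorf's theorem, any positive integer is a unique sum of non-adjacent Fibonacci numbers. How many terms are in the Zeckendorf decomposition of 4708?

Repeatedly subtract the largest Fibonacci number that fits:
take 4181 (≤ 4708); 4708 − 4181 = 527
take 377 (≤ 527); 527 − 377 = 150
take 144 (≤ 150); 150 − 144 = 6
take 5 (≤ 6); 6 − 5 = 1
take 1 (≤ 1); 1 − 1 = 0
4708 = 4181 + 377 + 144 + 5 + 1, which has 5 terms.

5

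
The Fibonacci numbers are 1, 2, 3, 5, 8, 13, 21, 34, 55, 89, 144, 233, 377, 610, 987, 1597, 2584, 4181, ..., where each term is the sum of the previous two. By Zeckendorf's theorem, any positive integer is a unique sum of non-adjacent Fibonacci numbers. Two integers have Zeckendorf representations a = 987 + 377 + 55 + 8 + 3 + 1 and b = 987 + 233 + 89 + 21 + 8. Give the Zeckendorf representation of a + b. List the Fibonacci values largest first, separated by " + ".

The two numbers are 1431 and 1338, so their sum is 2769.
2769 − 2584 = 185
185 − 144 = 41
41 − 34 = 7
7 − 5 = 2
2 − 2 = 0

2584 + 144 + 34 + 5 + 2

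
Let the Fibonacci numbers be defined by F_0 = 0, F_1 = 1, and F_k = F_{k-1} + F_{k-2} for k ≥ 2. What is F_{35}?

9227465

Iterating the recurrence up to F_{28} = 317811 and F_{27} = 196418:
F_{29} = F_{28} + F_{27} = 317811 + 196418 = 514229
F_{30} = F_{29} + F_{28} = 514229 + 317811 = 832040
F_{31} = F_{30} + F_{29} = 832040 + 514229 = 1346269
F_{32} = F_{31} + F_{30} = 1346269 + 832040 = 2178309
F_{33} = F_{32} + F_{31} = 2178309 + 1346269 = 3524578
F_{34} = F_{33} + F_{32} = 3524578 + 2178309 = 5702887
F_{35} = F_{34} + F_{33} = 5702887 + 3524578 = 9227465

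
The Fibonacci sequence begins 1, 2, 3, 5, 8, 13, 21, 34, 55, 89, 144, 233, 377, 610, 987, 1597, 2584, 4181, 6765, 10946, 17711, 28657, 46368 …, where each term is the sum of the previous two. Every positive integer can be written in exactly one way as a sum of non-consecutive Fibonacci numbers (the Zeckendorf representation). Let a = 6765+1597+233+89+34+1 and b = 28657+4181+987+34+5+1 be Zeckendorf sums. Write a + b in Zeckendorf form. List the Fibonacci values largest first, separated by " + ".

The two numbers are 8719 and 33865, so their sum is 42584.
42584: greatest Fibonacci not exceeding it is 28657, leaving 13927
13927: greatest Fibonacci not exceeding it is 10946, leaving 2981
2981: greatest Fibonacci not exceeding it is 2584, leaving 397
397: greatest Fibonacci not exceeding it is 377, leaving 20
20: greatest Fibonacci not exceeding it is 13, leaving 7
7: greatest Fibonacci not exceeding it is 5, leaving 2
2: greatest Fibonacci not exceeding it is 2, leaving 0

28657 + 10946 + 2584 + 377 + 13 + 5 + 2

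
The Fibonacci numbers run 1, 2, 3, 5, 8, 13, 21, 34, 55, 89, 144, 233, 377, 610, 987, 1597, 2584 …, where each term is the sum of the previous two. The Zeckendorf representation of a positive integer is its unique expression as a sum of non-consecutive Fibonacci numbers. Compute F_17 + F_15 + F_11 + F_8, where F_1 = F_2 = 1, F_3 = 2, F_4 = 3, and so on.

F_17 + F_15 + F_11 + F_8 = 1597 + 610 + 89 + 21 = 2317.

2317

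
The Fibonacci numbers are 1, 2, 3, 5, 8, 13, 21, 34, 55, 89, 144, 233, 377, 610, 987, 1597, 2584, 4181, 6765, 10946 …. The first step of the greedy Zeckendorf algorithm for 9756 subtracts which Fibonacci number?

6765

6765 ≤ 9756 < 10946, so the largest Fibonacci number not exceeding 9756 is 6765.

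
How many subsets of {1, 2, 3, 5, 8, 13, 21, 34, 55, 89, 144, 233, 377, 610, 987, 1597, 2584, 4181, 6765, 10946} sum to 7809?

Starting from the Zeckendorf form and repeatedly splitting a term F_k into F_{k−1} + F_{k−2} (when neither is already used) reaches every representation.
7809 = 6765+987+55+2 = 6765+987+34+21+2 = 6765+610+377+55+2 = 6765+987+34+13+8+2 = … (37 more), for 41 in all.

41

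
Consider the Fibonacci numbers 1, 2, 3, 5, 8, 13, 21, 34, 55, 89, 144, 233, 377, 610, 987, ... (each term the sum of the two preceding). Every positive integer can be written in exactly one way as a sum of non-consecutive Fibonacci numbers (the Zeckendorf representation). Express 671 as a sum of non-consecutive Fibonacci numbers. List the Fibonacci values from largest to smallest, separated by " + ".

take 610 (≤ 671); 671 − 610 = 61
take 55 (≤ 61); 61 − 55 = 6
take 5 (≤ 6); 6 − 5 = 1
take 1 (≤ 1); 1 − 1 = 0
So 671 = 610 + 55 + 5 + 1, with no two terms consecutive in the sequence.

610 + 55 + 5 + 1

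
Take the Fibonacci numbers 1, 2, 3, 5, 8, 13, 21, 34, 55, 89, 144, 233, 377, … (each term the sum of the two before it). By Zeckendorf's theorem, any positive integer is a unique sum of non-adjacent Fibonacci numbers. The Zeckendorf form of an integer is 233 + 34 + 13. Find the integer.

233 + 34 + 13 = 280.

280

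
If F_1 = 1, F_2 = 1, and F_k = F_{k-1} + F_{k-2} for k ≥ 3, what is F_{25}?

Iterating the recurrence up to F_{17} = 1597 and F_{16} = 987:
F_{18} = F_{17} + F_{16} = 1597 + 987 = 2584
F_{19} = F_{18} + F_{17} = 2584 + 1597 = 4181
F_{20} = F_{19} + F_{18} = 4181 + 2584 = 6765
F_{21} = F_{20} + F_{19} = 6765 + 4181 = 10946
F_{22} = F_{21} + F_{20} = 10946 + 6765 = 17711
F_{23} = F_{22} + F_{21} = 17711 + 10946 = 28657
F_{24} = F_{23} + F_{22} = 28657 + 17711 = 46368
F_{25} = F_{24} + F_{23} = 46368 + 28657 = 75025

75025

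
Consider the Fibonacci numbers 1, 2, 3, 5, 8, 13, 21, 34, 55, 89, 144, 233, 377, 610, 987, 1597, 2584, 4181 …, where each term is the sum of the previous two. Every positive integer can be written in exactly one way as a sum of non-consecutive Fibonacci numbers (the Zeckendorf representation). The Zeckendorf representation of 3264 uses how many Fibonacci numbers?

5

3264: greatest Fibonacci not exceeding it is 2584, leaving 680
680: greatest Fibonacci not exceeding it is 610, leaving 70
70: greatest Fibonacci not exceeding it is 55, leaving 15
15: greatest Fibonacci not exceeding it is 13, leaving 2
2: greatest Fibonacci not exceeding it is 2, leaving 0
3264 = 2584 + 610 + 55 + 13 + 2, which has 5 terms.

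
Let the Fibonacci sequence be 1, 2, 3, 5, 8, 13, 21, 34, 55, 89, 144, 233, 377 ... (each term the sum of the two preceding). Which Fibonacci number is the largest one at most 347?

233 ≤ 347 < 377, so the largest Fibonacci number not exceeding 347 is 233.

233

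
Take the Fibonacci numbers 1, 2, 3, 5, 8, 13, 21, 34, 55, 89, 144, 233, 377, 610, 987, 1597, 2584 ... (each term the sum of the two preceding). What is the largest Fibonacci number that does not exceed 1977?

1597

1597 ≤ 1977 < 2584, so the largest Fibonacci number not exceeding 1977 is 1597.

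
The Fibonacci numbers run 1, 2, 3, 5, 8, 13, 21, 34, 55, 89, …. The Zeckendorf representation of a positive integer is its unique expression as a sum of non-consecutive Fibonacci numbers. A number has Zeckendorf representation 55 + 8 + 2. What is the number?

65

55 + 8 + 2 = 65.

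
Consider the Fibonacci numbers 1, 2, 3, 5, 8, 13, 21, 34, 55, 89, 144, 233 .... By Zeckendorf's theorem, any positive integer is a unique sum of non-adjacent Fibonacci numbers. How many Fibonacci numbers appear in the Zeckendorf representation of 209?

4

Repeatedly subtract the largest Fibonacci number that fits:
144 ≤ 209 < 233, so take 144; remainder 65
55 ≤ 65 < 89, so take 55; remainder 10
8 ≤ 10 < 13, so take 8; remainder 2
2 ≤ 2 < 3, so take 2; remainder 0
209 = 144 + 55 + 8 + 2, which has 4 terms.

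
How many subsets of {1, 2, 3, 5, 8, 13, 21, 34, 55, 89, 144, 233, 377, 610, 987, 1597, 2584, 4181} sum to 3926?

9

Starting from the Zeckendorf form and repeatedly splitting a term F_k into F_{k−1} + F_{k−2} (when neither is already used) reaches every representation.
3926 = 2584+987+233+89+21+8+3+1 = 2584+987+233+55+34+21+8+3+1 = 2584+610+377+233+89+21+8+3+1 = 2584+987+144+89+55+34+21+8+3+1 = … (5 more), for 9 in all.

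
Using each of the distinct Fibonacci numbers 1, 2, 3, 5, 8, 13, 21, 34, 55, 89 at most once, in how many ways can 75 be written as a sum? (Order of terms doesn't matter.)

2

75 = 55+13+5+2 = 34+21+13+5+2 — 2 representations.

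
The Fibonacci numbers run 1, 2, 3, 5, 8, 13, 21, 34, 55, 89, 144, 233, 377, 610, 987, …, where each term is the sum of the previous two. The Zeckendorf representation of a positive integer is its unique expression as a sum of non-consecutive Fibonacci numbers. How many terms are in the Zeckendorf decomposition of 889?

889: greatest Fibonacci not exceeding it is 610, leaving 279
279: greatest Fibonacci not exceeding it is 233, leaving 46
46: greatest Fibonacci not exceeding it is 34, leaving 12
12: greatest Fibonacci not exceeding it is 8, leaving 4
4: greatest Fibonacci not exceeding it is 3, leaving 1
1: greatest Fibonacci not exceeding it is 1, leaving 0
889 = 610 + 233 + 34 + 8 + 3 + 1, which has 6 terms.

6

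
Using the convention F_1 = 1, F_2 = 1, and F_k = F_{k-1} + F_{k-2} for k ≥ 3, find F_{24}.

46368

Iterating the recurrence up to F_{20} = 6765 and F_{19} = 4181:
F_{21} = F_{20} + F_{19} = 6765 + 4181 = 10946
F_{22} = F_{21} + F_{20} = 10946 + 6765 = 17711
F_{23} = F_{22} + F_{21} = 17711 + 10946 = 28657
F_{24} = F_{23} + F_{22} = 28657 + 17711 = 46368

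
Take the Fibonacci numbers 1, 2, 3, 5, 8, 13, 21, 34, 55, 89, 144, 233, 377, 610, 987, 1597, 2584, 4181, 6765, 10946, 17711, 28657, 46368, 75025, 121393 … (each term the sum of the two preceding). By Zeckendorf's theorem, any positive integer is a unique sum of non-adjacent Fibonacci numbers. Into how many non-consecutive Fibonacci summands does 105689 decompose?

8

105689 − 75025 = 30664
30664 − 28657 = 2007
2007 − 1597 = 410
410 − 377 = 33
33 − 21 = 12
12 − 8 = 4
4 − 3 = 1
1 − 1 = 0
105689 = 75025 + 28657 + 1597 + 377 + 21 + 8 + 3 + 1, which has 8 terms.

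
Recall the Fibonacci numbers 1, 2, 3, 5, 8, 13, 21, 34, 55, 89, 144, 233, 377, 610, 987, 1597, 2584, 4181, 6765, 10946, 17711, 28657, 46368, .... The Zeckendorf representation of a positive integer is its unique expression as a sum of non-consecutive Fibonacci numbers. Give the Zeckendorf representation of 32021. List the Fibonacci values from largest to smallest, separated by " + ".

28657 + 2584 + 610 + 144 + 21 + 5

Greedily peel off the largest Fibonacci term at each step:
largest Fibonacci ≤ 32021 is 28657; 32021 − 28657 = 3364
largest Fibonacci ≤ 3364 is 2584; 3364 − 2584 = 780
largest Fibonacci ≤ 780 is 610; 780 − 610 = 170
largest Fibonacci ≤ 170 is 144; 170 − 144 = 26
largest Fibonacci ≤ 26 is 21; 26 − 21 = 5
largest Fibonacci ≤ 5 is 5; 5 − 5 = 0
So 32021 = 28657 + 2584 + 610 + 144 + 21 + 5, with no two terms consecutive in the sequence.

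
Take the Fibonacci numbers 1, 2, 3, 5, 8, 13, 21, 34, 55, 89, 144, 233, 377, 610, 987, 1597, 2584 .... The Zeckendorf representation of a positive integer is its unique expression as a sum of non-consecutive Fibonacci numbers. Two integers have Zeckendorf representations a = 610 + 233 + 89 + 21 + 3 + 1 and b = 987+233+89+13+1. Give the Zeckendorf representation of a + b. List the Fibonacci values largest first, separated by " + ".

The two numbers are 957 and 1323, so their sum is 2280.
Repeatedly subtract the largest Fibonacci number that fits:
1597 ≤ 2280 < 2584, so take 1597; remainder 683
610 ≤ 683 < 987, so take 610; remainder 73
55 ≤ 73 < 89, so take 55; remainder 18
13 ≤ 18 < 21, so take 13; remainder 5
5 ≤ 5 < 8, so take 5; remainder 0

1597 + 610 + 55 + 13 + 5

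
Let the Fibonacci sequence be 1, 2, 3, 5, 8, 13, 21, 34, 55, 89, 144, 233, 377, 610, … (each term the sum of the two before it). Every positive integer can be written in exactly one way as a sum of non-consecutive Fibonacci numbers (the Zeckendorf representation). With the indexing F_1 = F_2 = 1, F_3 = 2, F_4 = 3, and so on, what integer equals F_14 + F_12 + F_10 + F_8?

597

F_14 + F_12 + F_10 + F_8 = 377 + 144 + 55 + 21 = 597.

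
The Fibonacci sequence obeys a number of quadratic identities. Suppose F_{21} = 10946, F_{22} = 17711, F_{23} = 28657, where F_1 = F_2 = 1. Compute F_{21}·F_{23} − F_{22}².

1

10946·28657 − 17711² = 313679522 − 313679521 = 1. (Cassini's identity: F_{k−1}F_{k+1} − F_k² = (−1)^k.)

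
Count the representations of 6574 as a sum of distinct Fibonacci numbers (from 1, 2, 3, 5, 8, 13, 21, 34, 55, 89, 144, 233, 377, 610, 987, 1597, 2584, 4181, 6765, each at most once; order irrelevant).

6574 = 4181+1597+610+144+34+8 = 4181+1597+610+144+34+5+3 = 4181+1597+610+144+21+13+8 = 4181+1597+610+89+55+34+8 = 4181+1597+377+233+144+34+8 = … (43 more), for 48 in all.

48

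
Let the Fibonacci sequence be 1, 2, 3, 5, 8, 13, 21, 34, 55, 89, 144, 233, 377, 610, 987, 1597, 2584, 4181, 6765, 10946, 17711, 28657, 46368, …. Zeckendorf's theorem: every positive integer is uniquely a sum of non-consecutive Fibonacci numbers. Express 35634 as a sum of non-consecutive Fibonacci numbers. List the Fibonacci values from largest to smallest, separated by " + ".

Greedily peel off the largest Fibonacci term at each step:
35634 − 28657 = 6977
6977 − 6765 = 212
212 − 144 = 68
68 − 55 = 13
13 − 13 = 0
So 35634 = 28657 + 6765 + 144 + 55 + 13, with no two terms consecutive in the sequence.

28657 + 6765 + 144 + 55 + 13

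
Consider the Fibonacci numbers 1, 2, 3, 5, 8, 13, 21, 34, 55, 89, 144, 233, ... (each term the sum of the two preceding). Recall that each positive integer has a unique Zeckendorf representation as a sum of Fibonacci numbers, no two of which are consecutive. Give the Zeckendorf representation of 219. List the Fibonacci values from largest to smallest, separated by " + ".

Greedy algorithm:
take 144 (≤ 219); 219 − 144 = 75
take 55 (≤ 75); 75 − 55 = 20
take 13 (≤ 20); 20 − 13 = 7
take 5 (≤ 7); 7 − 5 = 2
take 2 (≤ 2); 2 − 2 = 0
So 219 = 144 + 55 + 13 + 5 + 2, with no two terms consecutive in the sequence.

144 + 55 + 13 + 5 + 2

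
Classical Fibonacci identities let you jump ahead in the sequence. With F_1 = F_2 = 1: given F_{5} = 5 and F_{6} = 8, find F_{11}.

By F_{2k+1} = F_k² + F_{k+1}²: F_{11} = 5² + 8² = 25 + 64 = 89.

89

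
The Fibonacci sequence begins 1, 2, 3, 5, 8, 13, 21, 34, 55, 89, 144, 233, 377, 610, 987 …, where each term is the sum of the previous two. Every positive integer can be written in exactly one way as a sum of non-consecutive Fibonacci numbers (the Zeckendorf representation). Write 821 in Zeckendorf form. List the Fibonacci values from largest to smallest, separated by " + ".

821: greatest Fibonacci not exceeding it is 610, leaving 211
211: greatest Fibonacci not exceeding it is 144, leaving 67
67: greatest Fibonacci not exceeding it is 55, leaving 12
12: greatest Fibonacci not exceeding it is 8, leaving 4
4: greatest Fibonacci not exceeding it is 3, leaving 1
1: greatest Fibonacci not exceeding it is 1, leaving 0
So 821 = 610 + 144 + 55 + 8 + 3 + 1, with no two terms consecutive in the sequence.

610 + 144 + 55 + 8 + 3 + 1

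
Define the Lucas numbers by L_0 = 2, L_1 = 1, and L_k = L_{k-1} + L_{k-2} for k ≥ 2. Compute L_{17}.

Iterating the recurrence up to L_{9} = 76 and L_{8} = 47:
L_{10} = L_{9} + L_{8} = 76 + 47 = 123
L_{11} = L_{10} + L_{9} = 123 + 76 = 199
L_{12} = L_{11} + L_{10} = 199 + 123 = 322
L_{13} = L_{12} + L_{11} = 322 + 199 = 521
L_{14} = L_{13} + L_{12} = 521 + 322 = 843
L_{15} = L_{14} + L_{13} = 843 + 521 = 1364
L_{16} = L_{15} + L_{14} = 1364 + 843 = 2207
L_{17} = L_{16} + L_{15} = 2207 + 1364 = 3571

3571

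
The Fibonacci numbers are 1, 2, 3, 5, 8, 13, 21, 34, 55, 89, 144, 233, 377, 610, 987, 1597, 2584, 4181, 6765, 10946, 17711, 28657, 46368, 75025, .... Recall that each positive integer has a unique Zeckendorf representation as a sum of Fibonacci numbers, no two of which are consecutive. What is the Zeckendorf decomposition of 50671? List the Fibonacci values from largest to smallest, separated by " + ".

largest Fibonacci ≤ 50671 is 46368; 50671 − 46368 = 4303
largest Fibonacci ≤ 4303 is 4181; 4303 − 4181 = 122
largest Fibonacci ≤ 122 is 89; 122 − 89 = 33
largest Fibonacci ≤ 33 is 21; 33 − 21 = 12
largest Fibonacci ≤ 12 is 8; 12 − 8 = 4
largest Fibonacci ≤ 4 is 3; 4 − 3 = 1
largest Fibonacci ≤ 1 is 1; 1 − 1 = 0
So 50671 = 46368 + 4181 + 89 + 21 + 8 + 3 + 1, with no two terms consecutive in the sequence.

46368 + 4181 + 89 + 21 + 8 + 3 + 1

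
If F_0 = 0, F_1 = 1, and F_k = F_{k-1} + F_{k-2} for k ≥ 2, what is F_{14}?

377

Iterating the recurrence up to F_{8} = 21 and F_{7} = 13:
F_{9} = F_{8} + F_{7} = 21 + 13 = 34
F_{10} = F_{9} + F_{8} = 34 + 21 = 55
F_{11} = F_{10} + F_{9} = 55 + 34 = 89
F_{12} = F_{11} + F_{10} = 89 + 55 = 144
F_{13} = F_{12} + F_{11} = 144 + 89 = 233
F_{14} = F_{13} + F_{12} = 233 + 144 = 377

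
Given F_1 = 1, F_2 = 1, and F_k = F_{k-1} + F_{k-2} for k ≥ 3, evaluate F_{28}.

Iterating the recurrence up to F_{20} = 6765 and F_{19} = 4181:
F_{21} = F_{20} + F_{19} = 6765 + 4181 = 10946
F_{22} = F_{21} + F_{20} = 10946 + 6765 = 17711
F_{23} = F_{22} + F_{21} = 17711 + 10946 = 28657
F_{24} = F_{23} + F_{22} = 28657 + 17711 = 46368
F_{25} = F_{24} + F_{23} = 46368 + 28657 = 75025
F_{26} = F_{25} + F_{24} = 75025 + 46368 = 121393
F_{27} = F_{26} + F_{25} = 121393 + 75025 = 196418
F_{28} = F_{27} + F_{26} = 196418 + 121393 = 317811

317811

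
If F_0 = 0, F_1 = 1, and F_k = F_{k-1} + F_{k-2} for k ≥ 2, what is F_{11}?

Iterating the recurrence up to F_{6} = 8 and F_{5} = 5:
F_{7} = F_{6} + F_{5} = 8 + 5 = 13
F_{8} = F_{7} + F_{6} = 13 + 8 = 21
F_{9} = F_{8} + F_{7} = 21 + 13 = 34
F_{10} = F_{9} + F_{8} = 34 + 21 = 55
F_{11} = F_{10} + F_{9} = 55 + 34 = 89

89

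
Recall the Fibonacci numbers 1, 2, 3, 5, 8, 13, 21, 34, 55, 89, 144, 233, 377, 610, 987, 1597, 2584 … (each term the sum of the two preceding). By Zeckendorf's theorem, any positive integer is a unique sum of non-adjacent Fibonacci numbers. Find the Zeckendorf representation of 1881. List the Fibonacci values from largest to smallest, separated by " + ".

1881 − 1597 = 284
284 − 233 = 51
51 − 34 = 17
17 − 13 = 4
4 − 3 = 1
1 − 1 = 0
So 1881 = 1597 + 233 + 34 + 13 + 3 + 1, with no two terms consecutive in the sequence.

1597 + 233 + 34 + 13 + 3 + 1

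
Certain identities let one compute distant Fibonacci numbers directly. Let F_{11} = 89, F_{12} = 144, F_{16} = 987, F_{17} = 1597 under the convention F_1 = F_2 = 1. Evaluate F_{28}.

317811

By the addition formula F_{m+n} = F_m F_{n+1} + F_{m−1} F_n with m=12, n=16: F_{28} = 144·1597 + 89·987 = 229968 + 87843 = 317811.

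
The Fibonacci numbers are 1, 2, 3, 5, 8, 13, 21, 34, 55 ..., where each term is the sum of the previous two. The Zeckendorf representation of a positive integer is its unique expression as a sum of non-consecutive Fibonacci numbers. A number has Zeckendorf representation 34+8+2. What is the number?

34+8+2 = 44.

44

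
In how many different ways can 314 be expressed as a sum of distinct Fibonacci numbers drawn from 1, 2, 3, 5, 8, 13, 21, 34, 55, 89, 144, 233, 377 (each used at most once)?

12

Starting from the Zeckendorf form and repeatedly splitting a term F_k into F_{k−1} + F_{k−2} (when neither is already used) reaches every representation.
314 = 233+55+21+5 = 233+55+21+3+2 = 233+55+13+8+5 = 144+89+55+21+5 = … (8 more), for 12 in all.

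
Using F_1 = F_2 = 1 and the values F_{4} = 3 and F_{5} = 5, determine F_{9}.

34

By F_{2k+1} = F_k² + F_{k+1}²: F_{9} = 3² + 5² = 9 + 25 = 34.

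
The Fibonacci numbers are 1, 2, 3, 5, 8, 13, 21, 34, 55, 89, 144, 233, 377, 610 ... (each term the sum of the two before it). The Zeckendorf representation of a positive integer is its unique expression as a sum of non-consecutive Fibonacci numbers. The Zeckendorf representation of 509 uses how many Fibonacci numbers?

5

largest Fibonacci ≤ 509 is 377; 509 − 377 = 132
largest Fibonacci ≤ 132 is 89; 132 − 89 = 43
largest Fibonacci ≤ 43 is 34; 43 − 34 = 9
largest Fibonacci ≤ 9 is 8; 9 − 8 = 1
largest Fibonacci ≤ 1 is 1; 1 − 1 = 0
509 = 377 + 89 + 34 + 8 + 1, which has 5 terms.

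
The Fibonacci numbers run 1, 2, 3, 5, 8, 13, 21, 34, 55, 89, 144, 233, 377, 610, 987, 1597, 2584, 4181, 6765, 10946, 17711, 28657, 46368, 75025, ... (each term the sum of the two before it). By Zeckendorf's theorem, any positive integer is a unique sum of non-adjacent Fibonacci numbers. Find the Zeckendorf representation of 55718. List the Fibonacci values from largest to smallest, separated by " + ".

46368 + 6765 + 2584 + 1

46368 ≤ 55718 < 75025, so take 46368; remainder 9350
6765 ≤ 9350 < 10946, so take 6765; remainder 2585
2584 ≤ 2585 < 4181, so take 2584; remainder 1
1 ≤ 1 < 2, so take 1; remainder 0
So 55718 = 46368 + 6765 + 2584 + 1, with no two terms consecutive in the sequence.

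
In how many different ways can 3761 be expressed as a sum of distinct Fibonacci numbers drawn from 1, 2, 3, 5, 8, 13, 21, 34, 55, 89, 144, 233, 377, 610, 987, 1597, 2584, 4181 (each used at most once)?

Starting from the Zeckendorf form and repeatedly splitting a term F_k into F_{k−1} + F_{k−2} (when neither is already used) reaches every representation.
3761 = 2584+987+144+34+8+3+1 = 2584+987+144+21+13+8+3+1 = 2584+987+89+55+34+8+3+1 = … (13 more), for 16 in all.

16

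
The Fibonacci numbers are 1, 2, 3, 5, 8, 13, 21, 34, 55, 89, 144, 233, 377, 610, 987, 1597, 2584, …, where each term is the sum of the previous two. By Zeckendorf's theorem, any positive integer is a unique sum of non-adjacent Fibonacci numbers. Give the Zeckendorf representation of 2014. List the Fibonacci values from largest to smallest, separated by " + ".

1597 + 377 + 34 + 5 + 1

Repeatedly subtract the largest Fibonacci number that fits:
subtract 1597 from 2014: 417 remains
subtract 377 from 417: 40 remains
subtract 34 from 40: 6 remains
subtract 5 from 6: 1 remains
subtract 1 from 1: 0 remains
So 2014 = 1597 + 377 + 34 + 5 + 1, with no two terms consecutive in the sequence.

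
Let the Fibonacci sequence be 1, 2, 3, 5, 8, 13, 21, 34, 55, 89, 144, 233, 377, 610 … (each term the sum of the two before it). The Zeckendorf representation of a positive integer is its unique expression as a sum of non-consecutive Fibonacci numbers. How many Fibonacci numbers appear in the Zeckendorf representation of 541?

subtract 377 from 541: 164 remains
subtract 144 from 164: 20 remains
subtract 13 from 20: 7 remains
subtract 5 from 7: 2 remains
subtract 2 from 2: 0 remains
541 = 377 + 144 + 13 + 5 + 2, which has 5 terms.

5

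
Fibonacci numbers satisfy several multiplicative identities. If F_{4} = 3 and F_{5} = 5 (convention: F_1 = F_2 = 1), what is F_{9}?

By F_{2k+1} = F_k² + F_{k+1}²: F_{9} = 3² + 5² = 9 + 25 = 34.

34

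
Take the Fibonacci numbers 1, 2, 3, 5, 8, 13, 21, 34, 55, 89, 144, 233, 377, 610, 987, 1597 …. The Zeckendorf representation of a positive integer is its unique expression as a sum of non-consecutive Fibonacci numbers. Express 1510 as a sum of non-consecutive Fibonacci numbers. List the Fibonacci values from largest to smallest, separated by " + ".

987 + 377 + 144 + 2

Greedy algorithm:
take 987 (≤ 1510); 1510 − 987 = 523
take 377 (≤ 523); 523 − 377 = 146
take 144 (≤ 146); 146 − 144 = 2
take 2 (≤ 2); 2 − 2 = 0
So 1510 = 987 + 377 + 144 + 2, with no two terms consecutive in the sequence.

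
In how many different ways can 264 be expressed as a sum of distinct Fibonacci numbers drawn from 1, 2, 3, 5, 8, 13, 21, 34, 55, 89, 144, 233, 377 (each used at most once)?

Each representation comes from the Zeckendorf form by replacing some F_k with F_{k−1} + F_{k−2} where possible.
264 = 233+21+8+2 = 233+21+5+3+2 = 144+89+21+8+2 = … (6 more), for 9 in all.

9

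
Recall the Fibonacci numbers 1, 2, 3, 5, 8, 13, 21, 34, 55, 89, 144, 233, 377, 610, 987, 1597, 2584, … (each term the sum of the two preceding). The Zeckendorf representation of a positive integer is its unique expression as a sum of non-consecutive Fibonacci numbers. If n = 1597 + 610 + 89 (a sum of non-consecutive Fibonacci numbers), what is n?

2296

1597 + 610 + 89 = 2296.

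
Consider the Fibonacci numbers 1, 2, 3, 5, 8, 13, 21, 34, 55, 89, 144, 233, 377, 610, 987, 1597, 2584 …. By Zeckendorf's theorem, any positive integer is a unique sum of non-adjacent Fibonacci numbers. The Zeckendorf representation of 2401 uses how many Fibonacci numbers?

6

largest Fibonacci ≤ 2401 is 1597; 2401 − 1597 = 804
largest Fibonacci ≤ 804 is 610; 804 − 610 = 194
largest Fibonacci ≤ 194 is 144; 194 − 144 = 50
largest Fibonacci ≤ 50 is 34; 50 − 34 = 16
largest Fibonacci ≤ 16 is 13; 16 − 13 = 3
largest Fibonacci ≤ 3 is 3; 3 − 3 = 0
2401 = 1597 + 610 + 144 + 34 + 13 + 3, which has 6 terms.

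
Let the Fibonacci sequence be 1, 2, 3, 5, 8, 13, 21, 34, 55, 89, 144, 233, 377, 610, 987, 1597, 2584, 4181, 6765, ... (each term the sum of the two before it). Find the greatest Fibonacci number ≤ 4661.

4181

4181 ≤ 4661 < 6765, so the largest Fibonacci number not exceeding 4661 is 4181.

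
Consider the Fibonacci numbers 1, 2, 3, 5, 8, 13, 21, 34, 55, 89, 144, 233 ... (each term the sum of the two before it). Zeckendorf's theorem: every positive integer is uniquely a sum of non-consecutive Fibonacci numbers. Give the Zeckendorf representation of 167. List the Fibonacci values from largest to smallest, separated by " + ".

144 + 21 + 2

Greedy algorithm:
take 144 (≤ 167); 167 − 144 = 23
take 21 (≤ 23); 23 − 21 = 2
take 2 (≤ 2); 2 − 2 = 0
So 167 = 144 + 21 + 2, with no two terms consecutive in the sequence.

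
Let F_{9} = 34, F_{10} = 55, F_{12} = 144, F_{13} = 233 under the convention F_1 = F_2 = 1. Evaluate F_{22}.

By the addition formula F_{m+n} = F_m F_{n+1} + F_{m−1} F_n with m=13, n=9: F_{22} = 233·55 + 144·34 = 12815 + 4896 = 17711.

17711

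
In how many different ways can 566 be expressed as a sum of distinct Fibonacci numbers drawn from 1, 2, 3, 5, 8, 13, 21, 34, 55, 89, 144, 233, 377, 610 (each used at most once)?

18

Starting from the Zeckendorf form and repeatedly splitting a term F_k into F_{k−1} + F_{k−2} (when neither is already used) reaches every representation.
566 = 377+144+34+8+3 = 377+144+34+8+2+1 = 377+144+21+13+8+3 = … (15 more), for 18 in all.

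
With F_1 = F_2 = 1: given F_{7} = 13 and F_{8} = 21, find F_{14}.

377

By the doubling identity F_{2k} = F_k(2F_{k+1} − F_k): F_{14} = 13·(2·21 − 13) = 13·29 = 377.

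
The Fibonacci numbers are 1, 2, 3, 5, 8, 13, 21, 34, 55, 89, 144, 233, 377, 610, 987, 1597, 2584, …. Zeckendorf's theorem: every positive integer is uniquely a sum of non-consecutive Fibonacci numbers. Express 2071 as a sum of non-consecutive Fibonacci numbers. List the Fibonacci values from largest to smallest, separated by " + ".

1597 + 377 + 89 + 8

Greedily peel off the largest Fibonacci term at each step:
2071 − 1597 = 474
474 − 377 = 97
97 − 89 = 8
8 − 8 = 0
So 2071 = 1597 + 377 + 89 + 8, with no two terms consecutive in the sequence.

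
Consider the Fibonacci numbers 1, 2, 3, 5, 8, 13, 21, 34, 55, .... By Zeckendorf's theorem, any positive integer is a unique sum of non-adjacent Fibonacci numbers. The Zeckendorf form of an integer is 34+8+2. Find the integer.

44

34+8+2 = 44.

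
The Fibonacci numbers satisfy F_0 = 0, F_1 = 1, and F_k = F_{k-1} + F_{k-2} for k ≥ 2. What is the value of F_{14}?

Iterating the recurrence up to F_{8} = 21 and F_{7} = 13:
F_{9} = F_{8} + F_{7} = 21 + 13 = 34
F_{10} = F_{9} + F_{8} = 34 + 21 = 55
F_{11} = F_{10} + F_{9} = 55 + 34 = 89
F_{12} = F_{11} + F_{10} = 89 + 55 = 144
F_{13} = F_{12} + F_{11} = 144 + 89 = 233
F_{14} = F_{13} + F_{12} = 233 + 144 = 377

377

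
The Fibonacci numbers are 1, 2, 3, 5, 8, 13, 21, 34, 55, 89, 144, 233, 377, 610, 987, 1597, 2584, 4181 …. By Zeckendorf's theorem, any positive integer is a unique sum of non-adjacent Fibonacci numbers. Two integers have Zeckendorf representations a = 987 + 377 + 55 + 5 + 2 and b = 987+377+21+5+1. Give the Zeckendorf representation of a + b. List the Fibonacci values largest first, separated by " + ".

The two numbers are 1426 and 1391, so their sum is 2817.
Greedily peel off the largest Fibonacci term at each step:
largest Fibonacci ≤ 2817 is 2584; 2817 − 2584 = 233
largest Fibonacci ≤ 233 is 233; 233 − 233 = 0

2584 + 233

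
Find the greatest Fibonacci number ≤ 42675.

28657

28657 ≤ 42675 < 46368, so the largest Fibonacci number not exceeding 42675 is 28657.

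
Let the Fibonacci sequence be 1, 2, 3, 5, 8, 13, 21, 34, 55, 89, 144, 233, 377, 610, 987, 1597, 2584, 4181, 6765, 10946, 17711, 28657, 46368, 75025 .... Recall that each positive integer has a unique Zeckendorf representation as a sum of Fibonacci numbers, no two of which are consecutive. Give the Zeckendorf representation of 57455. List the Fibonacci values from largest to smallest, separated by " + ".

46368 + 10946 + 89 + 34 + 13 + 5

Greedily peel off the largest Fibonacci term at each step:
46368 ≤ 57455 < 75025, so take 46368; remainder 11087
10946 ≤ 11087 < 17711, so take 10946; remainder 141
89 ≤ 141 < 144, so take 89; remainder 52
34 ≤ 52 < 55, so take 34; remainder 18
13 ≤ 18 < 21, so take 13; remainder 5
5 ≤ 5 < 8, so take 5; remainder 0
So 57455 = 46368 + 10946 + 89 + 34 + 13 + 5, with no two terms consecutive in the sequence.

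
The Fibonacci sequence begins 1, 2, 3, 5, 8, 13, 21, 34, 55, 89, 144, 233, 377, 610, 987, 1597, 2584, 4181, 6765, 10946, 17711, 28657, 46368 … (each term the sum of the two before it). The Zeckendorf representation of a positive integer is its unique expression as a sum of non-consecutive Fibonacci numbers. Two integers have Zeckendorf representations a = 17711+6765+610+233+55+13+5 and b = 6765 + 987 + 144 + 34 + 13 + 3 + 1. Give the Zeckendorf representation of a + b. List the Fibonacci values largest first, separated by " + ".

The two numbers are 25392 and 7947, so their sum is 33339.
Repeatedly subtract the largest Fibonacci number that fits:
largest Fibonacci ≤ 33339 is 28657; 33339 − 28657 = 4682
largest Fibonacci ≤ 4682 is 4181; 4682 − 4181 = 501
largest Fibonacci ≤ 501 is 377; 501 − 377 = 124
largest Fibonacci ≤ 124 is 89; 124 − 89 = 35
largest Fibonacci ≤ 35 is 34; 35 − 34 = 1
largest Fibonacci ≤ 1 is 1; 1 − 1 = 0

28657 + 4181 + 377 + 89 + 34 + 1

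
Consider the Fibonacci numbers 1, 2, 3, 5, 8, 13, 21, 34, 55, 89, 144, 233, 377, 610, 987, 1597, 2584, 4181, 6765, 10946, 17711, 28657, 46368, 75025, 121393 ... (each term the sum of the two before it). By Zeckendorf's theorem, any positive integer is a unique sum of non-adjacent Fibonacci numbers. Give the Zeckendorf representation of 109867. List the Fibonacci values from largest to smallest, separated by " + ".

75025 + 28657 + 4181 + 1597 + 377 + 21 + 8 + 1

Repeatedly subtract the largest Fibonacci number that fits:
109867: greatest Fibonacci not exceeding it is 75025, leaving 34842
34842: greatest Fibonacci not exceeding it is 28657, leaving 6185
6185: greatest Fibonacci not exceeding it is 4181, leaving 2004
2004: greatest Fibonacci not exceeding it is 1597, leaving 407
407: greatest Fibonacci not exceeding it is 377, leaving 30
30: greatest Fibonacci not exceeding it is 21, leaving 9
9: greatest Fibonacci not exceeding it is 8, leaving 1
1: greatest Fibonacci not exceeding it is 1, leaving 0
So 109867 = 75025 + 28657 + 4181 + 1597 + 377 + 21 + 8 + 1, with no two terms consecutive in the sequence.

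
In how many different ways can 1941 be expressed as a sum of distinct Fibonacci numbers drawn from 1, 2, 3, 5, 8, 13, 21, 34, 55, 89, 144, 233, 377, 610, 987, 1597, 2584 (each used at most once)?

Starting from the Zeckendorf form and repeatedly splitting a term F_k into F_{k−1} + F_{k−2} (when neither is already used) reaches every representation.
1941 = 1597+233+89+21+1 = 1597+233+89+13+8+1 = 1597+233+55+34+21+1 = 987+610+233+89+21+1 = … (17 more), for 21 in all.

21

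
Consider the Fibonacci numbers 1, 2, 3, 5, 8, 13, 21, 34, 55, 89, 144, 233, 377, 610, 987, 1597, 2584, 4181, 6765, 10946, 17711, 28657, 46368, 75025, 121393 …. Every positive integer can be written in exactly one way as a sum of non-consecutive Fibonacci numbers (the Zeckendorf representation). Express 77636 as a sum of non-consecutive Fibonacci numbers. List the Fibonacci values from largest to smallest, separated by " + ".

75025 + 2584 + 21 + 5 + 1

77636 − 75025 = 2611
2611 − 2584 = 27
27 − 21 = 6
6 − 5 = 1
1 − 1 = 0
So 77636 = 75025 + 2584 + 21 + 5 + 1, with no two terms consecutive in the sequence.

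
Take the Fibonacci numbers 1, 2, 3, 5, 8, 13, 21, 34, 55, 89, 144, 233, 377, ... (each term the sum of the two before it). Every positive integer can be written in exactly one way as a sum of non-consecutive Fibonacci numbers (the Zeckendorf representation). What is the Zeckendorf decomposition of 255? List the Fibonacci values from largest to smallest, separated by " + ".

255 − 233 = 22
22 − 21 = 1
1 − 1 = 0
So 255 = 233 + 21 + 1, with no two terms consecutive in the sequence.

233 + 21 + 1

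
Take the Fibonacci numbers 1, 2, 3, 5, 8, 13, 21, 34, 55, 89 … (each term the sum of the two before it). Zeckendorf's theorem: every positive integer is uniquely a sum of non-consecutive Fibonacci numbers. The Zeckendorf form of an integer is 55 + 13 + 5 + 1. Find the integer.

74

55 + 13 + 5 + 1 = 74.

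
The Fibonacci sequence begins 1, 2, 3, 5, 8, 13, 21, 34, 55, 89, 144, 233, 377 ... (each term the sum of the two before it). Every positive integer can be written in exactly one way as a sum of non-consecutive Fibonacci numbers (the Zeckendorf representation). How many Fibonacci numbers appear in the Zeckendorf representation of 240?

3

Greedily peel off the largest Fibonacci term at each step:
240: greatest Fibonacci not exceeding it is 233, leaving 7
7: greatest Fibonacci not exceeding it is 5, leaving 2
2: greatest Fibonacci not exceeding it is 2, leaving 0
240 = 233 + 5 + 2, which has 3 terms.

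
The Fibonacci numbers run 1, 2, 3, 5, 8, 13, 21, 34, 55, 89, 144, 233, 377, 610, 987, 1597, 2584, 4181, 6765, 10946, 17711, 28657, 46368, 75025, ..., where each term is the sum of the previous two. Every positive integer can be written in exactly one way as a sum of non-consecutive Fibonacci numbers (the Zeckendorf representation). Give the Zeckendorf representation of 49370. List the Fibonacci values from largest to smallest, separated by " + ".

Repeatedly subtract the largest Fibonacci number that fits:
subtract 46368 from 49370: 3002 remains
subtract 2584 from 3002: 418 remains
subtract 377 from 418: 41 remains
subtract 34 from 41: 7 remains
subtract 5 from 7: 2 remains
subtract 2 from 2: 0 remains
So 49370 = 46368 + 2584 + 377 + 34 + 5 + 2, with no two terms consecutive in the sequence.

46368 + 2584 + 377 + 34 + 5 + 2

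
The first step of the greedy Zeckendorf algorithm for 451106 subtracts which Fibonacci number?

317811 ≤ 451106 < 514229, so the largest Fibonacci number not exceeding 451106 is 317811.

317811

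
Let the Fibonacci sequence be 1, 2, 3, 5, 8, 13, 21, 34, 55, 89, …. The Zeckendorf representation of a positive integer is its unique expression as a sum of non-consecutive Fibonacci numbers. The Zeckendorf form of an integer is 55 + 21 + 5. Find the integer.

81

55 + 21 + 5 = 81.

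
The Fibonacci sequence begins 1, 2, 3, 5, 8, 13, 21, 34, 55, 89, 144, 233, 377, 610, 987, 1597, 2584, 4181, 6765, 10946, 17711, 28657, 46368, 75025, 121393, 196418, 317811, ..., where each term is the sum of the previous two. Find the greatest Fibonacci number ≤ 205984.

196418 ≤ 205984 < 317811, so the largest Fibonacci number not exceeding 205984 is 196418.

196418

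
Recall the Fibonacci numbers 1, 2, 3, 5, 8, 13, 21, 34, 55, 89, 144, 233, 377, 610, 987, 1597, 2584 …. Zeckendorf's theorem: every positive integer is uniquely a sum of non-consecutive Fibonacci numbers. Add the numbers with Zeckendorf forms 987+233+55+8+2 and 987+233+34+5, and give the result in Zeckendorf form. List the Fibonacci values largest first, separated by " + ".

The two numbers are 1285 and 1259, so their sum is 2544.
take 1597 (≤ 2544); 2544 − 1597 = 947
take 610 (≤ 947); 947 − 610 = 337
take 233 (≤ 337); 337 − 233 = 104
take 89 (≤ 104); 104 − 89 = 15
take 13 (≤ 15); 15 − 13 = 2
take 2 (≤ 2); 2 − 2 = 0

1597 + 610 + 233 + 89 + 13 + 2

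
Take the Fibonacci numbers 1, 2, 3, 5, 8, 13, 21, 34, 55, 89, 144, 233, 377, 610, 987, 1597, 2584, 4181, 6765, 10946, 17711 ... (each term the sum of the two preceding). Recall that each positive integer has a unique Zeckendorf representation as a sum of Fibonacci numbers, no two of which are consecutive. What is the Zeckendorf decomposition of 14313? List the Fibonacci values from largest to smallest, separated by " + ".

10946 + 2584 + 610 + 144 + 21 + 8

10946 ≤ 14313 < 17711, so take 10946; remainder 3367
2584 ≤ 3367 < 4181, so take 2584; remainder 783
610 ≤ 783 < 987, so take 610; remainder 173
144 ≤ 173 < 233, so take 144; remainder 29
21 ≤ 29 < 34, so take 21; remainder 8
8 ≤ 8 < 13, so take 8; remainder 0
So 14313 = 10946 + 2584 + 610 + 144 + 21 + 8, with no two terms consecutive in the sequence.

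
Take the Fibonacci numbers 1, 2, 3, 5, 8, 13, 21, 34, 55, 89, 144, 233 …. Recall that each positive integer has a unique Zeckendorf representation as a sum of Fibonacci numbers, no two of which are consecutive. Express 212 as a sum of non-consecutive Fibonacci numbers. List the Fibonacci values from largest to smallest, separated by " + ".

Greedy algorithm:
212 − 144 = 68
68 − 55 = 13
13 − 13 = 0
So 212 = 144 + 55 + 13, with no two terms consecutive in the sequence.

144 + 55 + 13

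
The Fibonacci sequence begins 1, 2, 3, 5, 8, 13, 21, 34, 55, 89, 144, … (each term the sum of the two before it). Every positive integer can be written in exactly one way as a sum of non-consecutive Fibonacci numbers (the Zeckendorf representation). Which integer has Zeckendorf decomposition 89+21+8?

118

89+21+8 = 118.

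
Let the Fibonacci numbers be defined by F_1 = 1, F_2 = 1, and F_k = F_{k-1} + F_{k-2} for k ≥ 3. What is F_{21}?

10946

Iterating the recurrence up to F_{13} = 233 and F_{12} = 144:
F_{14} = F_{13} + F_{12} = 233 + 144 = 377
F_{15} = F_{14} + F_{13} = 377 + 233 = 610
F_{16} = F_{15} + F_{14} = 610 + 377 = 987
F_{17} = F_{16} + F_{15} = 987 + 610 = 1597
F_{18} = F_{17} + F_{16} = 1597 + 987 = 2584
F_{19} = F_{18} + F_{17} = 2584 + 1597 = 4181
F_{20} = F_{19} + F_{18} = 4181 + 2584 = 6765
F_{21} = F_{20} + F_{19} = 6765 + 4181 = 10946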